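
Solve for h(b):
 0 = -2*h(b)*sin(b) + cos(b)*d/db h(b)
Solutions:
 h(b) = C1/cos(b)^2


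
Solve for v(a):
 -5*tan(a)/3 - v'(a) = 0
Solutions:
 v(a) = C1 + 5*log(cos(a))/3


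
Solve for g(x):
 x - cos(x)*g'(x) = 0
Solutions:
 g(x) = C1 + Integral(x/cos(x), x)


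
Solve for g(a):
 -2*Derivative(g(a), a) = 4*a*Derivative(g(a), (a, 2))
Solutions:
 g(a) = C1 + C2*sqrt(a)


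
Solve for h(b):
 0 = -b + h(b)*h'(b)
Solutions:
 h(b) = -sqrt(C1 + b^2)
 h(b) = sqrt(C1 + b^2)


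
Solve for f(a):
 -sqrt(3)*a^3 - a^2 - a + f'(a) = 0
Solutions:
 f(a) = C1 + sqrt(3)*a^4/4 + a^3/3 + a^2/2


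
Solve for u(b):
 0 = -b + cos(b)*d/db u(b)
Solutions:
 u(b) = C1 + Integral(b/cos(b), b)


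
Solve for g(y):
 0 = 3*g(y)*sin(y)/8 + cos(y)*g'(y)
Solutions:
 g(y) = C1*cos(y)^(3/8)


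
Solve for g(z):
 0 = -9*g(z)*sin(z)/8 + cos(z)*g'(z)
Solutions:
 g(z) = C1/cos(z)^(9/8)


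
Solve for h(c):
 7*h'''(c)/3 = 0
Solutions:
 h(c) = C1 + C2*c + C3*c^2


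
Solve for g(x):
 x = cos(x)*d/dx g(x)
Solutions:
 g(x) = C1 + Integral(x/cos(x), x)


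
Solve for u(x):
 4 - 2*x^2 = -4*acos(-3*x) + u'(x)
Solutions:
 u(x) = C1 - 2*x^3/3 + 4*x*acos(-3*x) + 4*x + 4*sqrt(1 - 9*x^2)/3


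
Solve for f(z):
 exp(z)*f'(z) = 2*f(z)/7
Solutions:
 f(z) = C1*exp(-2*exp(-z)/7)


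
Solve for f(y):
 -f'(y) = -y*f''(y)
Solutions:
 f(y) = C1 + C2*y^2


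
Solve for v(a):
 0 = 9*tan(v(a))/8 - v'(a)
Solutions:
 v(a) = pi - asin(C1*exp(9*a/8))
 v(a) = asin(C1*exp(9*a/8))


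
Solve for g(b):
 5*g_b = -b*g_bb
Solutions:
 g(b) = C1 + C2/b^4


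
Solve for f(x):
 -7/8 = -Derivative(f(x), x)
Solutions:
 f(x) = C1 + 7*x/8


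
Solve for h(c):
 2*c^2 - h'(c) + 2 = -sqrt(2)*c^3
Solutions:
 h(c) = C1 + sqrt(2)*c^4/4 + 2*c^3/3 + 2*c


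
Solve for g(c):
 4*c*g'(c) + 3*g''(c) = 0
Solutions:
 g(c) = C1 + C2*erf(sqrt(6)*c/3)


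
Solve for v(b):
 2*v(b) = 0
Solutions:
 v(b) = 0


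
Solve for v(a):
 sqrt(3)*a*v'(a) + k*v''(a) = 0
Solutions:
 v(a) = C1 + C2*sqrt(k)*erf(sqrt(2)*3^(1/4)*a*sqrt(1/k)/2)


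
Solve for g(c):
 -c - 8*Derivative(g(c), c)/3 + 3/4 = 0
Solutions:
 g(c) = C1 - 3*c^2/16 + 9*c/32


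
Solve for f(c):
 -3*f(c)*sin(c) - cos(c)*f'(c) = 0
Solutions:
 f(c) = C1*cos(c)^3


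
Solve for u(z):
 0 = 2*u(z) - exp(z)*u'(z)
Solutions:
 u(z) = C1*exp(-2*exp(-z))


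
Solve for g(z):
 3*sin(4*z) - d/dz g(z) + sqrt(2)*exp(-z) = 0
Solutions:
 g(z) = C1 - 3*cos(4*z)/4 - sqrt(2)*exp(-z)


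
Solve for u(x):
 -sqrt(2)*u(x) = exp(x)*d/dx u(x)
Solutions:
 u(x) = C1*exp(sqrt(2)*exp(-x))


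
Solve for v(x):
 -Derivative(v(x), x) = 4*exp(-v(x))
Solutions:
 v(x) = log(C1 - 4*x)


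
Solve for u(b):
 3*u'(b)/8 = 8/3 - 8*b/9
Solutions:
 u(b) = C1 - 32*b^2/27 + 64*b/9


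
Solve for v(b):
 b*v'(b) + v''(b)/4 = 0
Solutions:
 v(b) = C1 + C2*erf(sqrt(2)*b)


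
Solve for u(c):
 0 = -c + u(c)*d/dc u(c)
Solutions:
 u(c) = -sqrt(C1 + c^2)
 u(c) = sqrt(C1 + c^2)


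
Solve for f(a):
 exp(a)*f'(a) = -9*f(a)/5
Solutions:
 f(a) = C1*exp(9*exp(-a)/5)


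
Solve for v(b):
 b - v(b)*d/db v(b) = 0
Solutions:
 v(b) = -sqrt(C1 + b^2)
 v(b) = sqrt(C1 + b^2)


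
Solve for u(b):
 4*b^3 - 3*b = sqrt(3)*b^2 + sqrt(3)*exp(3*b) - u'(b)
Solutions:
 u(b) = C1 - b^4 + sqrt(3)*b^3/3 + 3*b^2/2 + sqrt(3)*exp(3*b)/3


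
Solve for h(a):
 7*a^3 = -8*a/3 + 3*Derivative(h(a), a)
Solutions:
 h(a) = C1 + 7*a^4/12 + 4*a^2/9


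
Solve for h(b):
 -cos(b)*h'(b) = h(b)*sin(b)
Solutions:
 h(b) = C1*cos(b)


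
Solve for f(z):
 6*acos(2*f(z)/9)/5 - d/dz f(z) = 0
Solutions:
 Integral(1/acos(2*_y/9), (_y, f(z))) = C1 + 6*z/5


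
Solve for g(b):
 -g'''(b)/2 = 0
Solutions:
 g(b) = C1 + C2*b + C3*b^2


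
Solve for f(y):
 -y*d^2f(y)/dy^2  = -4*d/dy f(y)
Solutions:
 f(y) = C1 + C2*y^5


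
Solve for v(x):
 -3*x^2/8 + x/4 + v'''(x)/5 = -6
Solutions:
 v(x) = C1 + C2*x + C3*x^2 + x^5/32 - 5*x^4/96 - 5*x^3


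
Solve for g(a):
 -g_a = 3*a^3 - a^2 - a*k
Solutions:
 g(a) = C1 - 3*a^4/4 + a^3/3 + a^2*k/2


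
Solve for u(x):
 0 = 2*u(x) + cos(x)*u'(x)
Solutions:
 u(x) = C1*(sin(x) - 1)/(sin(x) + 1)


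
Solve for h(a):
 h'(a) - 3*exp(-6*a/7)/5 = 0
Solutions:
 h(a) = C1 - 7*exp(-6*a/7)/10


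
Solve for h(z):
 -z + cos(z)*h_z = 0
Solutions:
 h(z) = C1 + Integral(z/cos(z), z)


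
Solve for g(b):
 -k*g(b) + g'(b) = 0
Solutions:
 g(b) = C1*exp(b*k)


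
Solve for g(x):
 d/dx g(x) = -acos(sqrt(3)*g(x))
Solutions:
 Integral(1/acos(sqrt(3)*_y), (_y, g(x))) = C1 - x


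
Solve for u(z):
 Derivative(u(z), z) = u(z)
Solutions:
 u(z) = C1*exp(z)


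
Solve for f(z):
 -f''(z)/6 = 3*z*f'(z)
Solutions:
 f(z) = C1 + C2*erf(3*z)


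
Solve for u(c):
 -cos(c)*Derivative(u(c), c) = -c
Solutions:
 u(c) = C1 + Integral(c/cos(c), c)


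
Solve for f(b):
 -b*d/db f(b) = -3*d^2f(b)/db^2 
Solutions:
 f(b) = C1 + C2*erfi(sqrt(6)*b/6)


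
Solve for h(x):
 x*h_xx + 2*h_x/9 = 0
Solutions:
 h(x) = C1 + C2*x^(7/9)


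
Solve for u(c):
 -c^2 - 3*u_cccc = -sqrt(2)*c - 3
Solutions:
 u(c) = C1 + C2*c + C3*c^2 + C4*c^3 - c^6/1080 + sqrt(2)*c^5/360 + c^4/24


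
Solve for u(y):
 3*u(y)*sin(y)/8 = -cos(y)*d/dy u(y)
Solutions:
 u(y) = C1*cos(y)^(3/8)


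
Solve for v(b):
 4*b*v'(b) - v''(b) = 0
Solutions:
 v(b) = C1 + C2*erfi(sqrt(2)*b)


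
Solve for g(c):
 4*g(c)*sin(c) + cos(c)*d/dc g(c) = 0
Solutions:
 g(c) = C1*cos(c)^4


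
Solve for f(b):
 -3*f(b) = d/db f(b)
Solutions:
 f(b) = C1*exp(-3*b)


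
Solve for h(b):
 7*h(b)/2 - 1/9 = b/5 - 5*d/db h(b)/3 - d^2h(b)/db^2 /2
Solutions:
 h(b) = 2*b/35 + (C1*sin(sqrt(38)*b/3) + C2*cos(sqrt(38)*b/3))*exp(-5*b/3) + 2/441


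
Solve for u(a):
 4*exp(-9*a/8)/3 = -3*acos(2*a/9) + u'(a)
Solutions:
 u(a) = C1 + 3*a*acos(2*a/9) - 3*sqrt(81 - 4*a^2)/2 - 32*exp(-9*a/8)/27


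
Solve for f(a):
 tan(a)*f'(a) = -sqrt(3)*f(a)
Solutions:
 f(a) = C1/sin(a)^(sqrt(3))


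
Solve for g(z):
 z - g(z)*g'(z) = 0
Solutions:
 g(z) = -sqrt(C1 + z^2)
 g(z) = sqrt(C1 + z^2)


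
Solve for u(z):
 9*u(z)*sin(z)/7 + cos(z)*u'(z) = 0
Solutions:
 u(z) = C1*cos(z)^(9/7)


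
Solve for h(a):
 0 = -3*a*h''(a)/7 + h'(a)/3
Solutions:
 h(a) = C1 + C2*a^(16/9)


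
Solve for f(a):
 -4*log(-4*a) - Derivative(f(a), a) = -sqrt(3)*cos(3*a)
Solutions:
 f(a) = C1 - 4*a*log(-a) - 8*a*log(2) + 4*a + sqrt(3)*sin(3*a)/3


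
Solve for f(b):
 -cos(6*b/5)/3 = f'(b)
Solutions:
 f(b) = C1 - 5*sin(6*b/5)/18


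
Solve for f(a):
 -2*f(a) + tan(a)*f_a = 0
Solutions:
 f(a) = C1*sin(a)^2


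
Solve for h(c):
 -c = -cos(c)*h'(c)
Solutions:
 h(c) = C1 + Integral(c/cos(c), c)


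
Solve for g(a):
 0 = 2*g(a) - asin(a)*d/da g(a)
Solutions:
 g(a) = C1*exp(2*Integral(1/asin(a), a))


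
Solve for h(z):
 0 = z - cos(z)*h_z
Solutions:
 h(z) = C1 + Integral(z/cos(z), z)


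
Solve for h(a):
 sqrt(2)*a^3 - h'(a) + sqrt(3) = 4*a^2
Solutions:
 h(a) = C1 + sqrt(2)*a^4/4 - 4*a^3/3 + sqrt(3)*a


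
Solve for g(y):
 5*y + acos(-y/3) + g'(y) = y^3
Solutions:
 g(y) = C1 + y^4/4 - 5*y^2/2 - y*acos(-y/3) - sqrt(9 - y^2)


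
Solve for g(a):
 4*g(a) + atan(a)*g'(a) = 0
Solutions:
 g(a) = C1*exp(-4*Integral(1/atan(a), a))


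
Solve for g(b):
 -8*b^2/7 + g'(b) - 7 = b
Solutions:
 g(b) = C1 + 8*b^3/21 + b^2/2 + 7*b


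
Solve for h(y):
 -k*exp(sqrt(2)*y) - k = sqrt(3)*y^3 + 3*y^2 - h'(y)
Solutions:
 h(y) = C1 + k*y + sqrt(2)*k*exp(sqrt(2)*y)/2 + sqrt(3)*y^4/4 + y^3


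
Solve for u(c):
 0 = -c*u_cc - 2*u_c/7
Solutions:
 u(c) = C1 + C2*c^(5/7)


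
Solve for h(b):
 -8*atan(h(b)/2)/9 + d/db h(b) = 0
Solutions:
 Integral(1/atan(_y/2), (_y, h(b))) = C1 + 8*b/9


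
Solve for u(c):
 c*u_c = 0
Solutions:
 u(c) = C1


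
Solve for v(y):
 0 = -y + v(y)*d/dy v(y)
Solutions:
 v(y) = -sqrt(C1 + y^2)
 v(y) = sqrt(C1 + y^2)


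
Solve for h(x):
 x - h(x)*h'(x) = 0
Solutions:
 h(x) = -sqrt(C1 + x^2)
 h(x) = sqrt(C1 + x^2)


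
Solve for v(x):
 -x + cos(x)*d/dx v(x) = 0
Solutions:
 v(x) = C1 + Integral(x/cos(x), x)


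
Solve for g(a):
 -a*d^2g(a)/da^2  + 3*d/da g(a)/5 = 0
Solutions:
 g(a) = C1 + C2*a^(8/5)


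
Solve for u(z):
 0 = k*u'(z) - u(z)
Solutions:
 u(z) = C1*exp(z/k)


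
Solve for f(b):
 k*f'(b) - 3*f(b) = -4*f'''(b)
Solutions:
 f(b) = C1*exp(b*(-k/((-3^(1/3) + 3^(5/6)*I)*(sqrt(3)*sqrt(k^3 + 243) + 27)^(1/3)) - 3^(1/3)*(sqrt(3)*sqrt(k^3 + 243) + 27)^(1/3)/12 + 3^(5/6)*I*(sqrt(3)*sqrt(k^3 + 243) + 27)^(1/3)/12)) + C2*exp(b*(k/((3^(1/3) + 3^(5/6)*I)*(sqrt(3)*sqrt(k^3 + 243) + 27)^(1/3)) - 3^(1/3)*(sqrt(3)*sqrt(k^3 + 243) + 27)^(1/3)/12 - 3^(5/6)*I*(sqrt(3)*sqrt(k^3 + 243) + 27)^(1/3)/12)) + C3*exp(3^(1/3)*b*(-3^(1/3)*k/(sqrt(3)*sqrt(k^3 + 243) + 27)^(1/3) + (sqrt(3)*sqrt(k^3 + 243) + 27)^(1/3))/6)


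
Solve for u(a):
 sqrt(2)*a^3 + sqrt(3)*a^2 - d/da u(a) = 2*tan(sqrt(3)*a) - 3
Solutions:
 u(a) = C1 + sqrt(2)*a^4/4 + sqrt(3)*a^3/3 + 3*a + 2*sqrt(3)*log(cos(sqrt(3)*a))/3


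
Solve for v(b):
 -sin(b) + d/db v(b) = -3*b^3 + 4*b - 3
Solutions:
 v(b) = C1 - 3*b^4/4 + 2*b^2 - 3*b - cos(b)


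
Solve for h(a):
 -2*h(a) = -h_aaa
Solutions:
 h(a) = C3*exp(2^(1/3)*a) + (C1*sin(2^(1/3)*sqrt(3)*a/2) + C2*cos(2^(1/3)*sqrt(3)*a/2))*exp(-2^(1/3)*a/2)


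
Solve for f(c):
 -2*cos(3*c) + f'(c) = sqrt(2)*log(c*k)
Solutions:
 f(c) = C1 + sqrt(2)*c*(log(c*k) - 1) + 2*sin(3*c)/3


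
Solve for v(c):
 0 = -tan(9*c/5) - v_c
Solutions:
 v(c) = C1 + 5*log(cos(9*c/5))/9


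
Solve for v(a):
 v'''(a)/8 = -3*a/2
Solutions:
 v(a) = C1 + C2*a + C3*a^2 - a^4/2


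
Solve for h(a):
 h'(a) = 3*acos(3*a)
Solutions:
 h(a) = C1 + 3*a*acos(3*a) - sqrt(1 - 9*a^2)


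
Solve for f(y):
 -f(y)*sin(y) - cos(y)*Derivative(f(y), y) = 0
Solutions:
 f(y) = C1*cos(y)


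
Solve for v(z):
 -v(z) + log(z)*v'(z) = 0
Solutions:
 v(z) = C1*exp(li(z))


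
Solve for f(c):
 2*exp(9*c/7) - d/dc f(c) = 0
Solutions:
 f(c) = C1 + 14*exp(9*c/7)/9


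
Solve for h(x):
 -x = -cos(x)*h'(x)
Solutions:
 h(x) = C1 + Integral(x/cos(x), x)


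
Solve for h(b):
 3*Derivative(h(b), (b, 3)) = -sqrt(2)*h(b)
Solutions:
 h(b) = C3*exp(-2^(1/6)*3^(2/3)*b/3) + (C1*sin(6^(1/6)*b/2) + C2*cos(6^(1/6)*b/2))*exp(2^(1/6)*3^(2/3)*b/6)


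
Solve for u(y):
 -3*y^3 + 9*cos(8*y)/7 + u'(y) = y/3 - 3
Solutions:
 u(y) = C1 + 3*y^4/4 + y^2/6 - 3*y - 9*sin(8*y)/56


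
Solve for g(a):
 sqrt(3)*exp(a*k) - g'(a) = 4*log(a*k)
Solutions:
 g(a) = C1 - 4*a*log(a*k) + 4*a + Piecewise((sqrt(3)*exp(a*k)/k, Ne(k, 0)), (sqrt(3)*a, True))


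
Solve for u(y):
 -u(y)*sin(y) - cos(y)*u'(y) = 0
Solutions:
 u(y) = C1*cos(y)


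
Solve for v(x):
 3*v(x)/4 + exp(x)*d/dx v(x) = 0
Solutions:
 v(x) = C1*exp(3*exp(-x)/4)


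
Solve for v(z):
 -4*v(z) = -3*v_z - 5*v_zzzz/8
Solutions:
 v(z) = C1*exp(z*(-10^(2/3)*(19 + 3*sqrt(129))^(1/3) + 20*10^(1/3)/(19 + 3*sqrt(129))^(1/3) + 20)/30)*sin(10^(1/3)*sqrt(3)*z*(20/(19 + 3*sqrt(129))^(1/3) + 10^(1/3)*(19 + 3*sqrt(129))^(1/3))/30) + C2*exp(z*(-10^(2/3)*(19 + 3*sqrt(129))^(1/3) + 20*10^(1/3)/(19 + 3*sqrt(129))^(1/3) + 20)/30)*cos(10^(1/3)*sqrt(3)*z*(20/(19 + 3*sqrt(129))^(1/3) + 10^(1/3)*(19 + 3*sqrt(129))^(1/3))/30) + C3*exp(-2*z) + C4*exp(z*(-20*10^(1/3)/(19 + 3*sqrt(129))^(1/3) + 10 + 10^(2/3)*(19 + 3*sqrt(129))^(1/3))/15)


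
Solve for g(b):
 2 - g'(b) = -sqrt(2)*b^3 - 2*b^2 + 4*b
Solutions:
 g(b) = C1 + sqrt(2)*b^4/4 + 2*b^3/3 - 2*b^2 + 2*b


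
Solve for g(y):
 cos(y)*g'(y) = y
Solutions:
 g(y) = C1 + Integral(y/cos(y), y)


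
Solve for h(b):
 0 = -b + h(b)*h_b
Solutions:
 h(b) = -sqrt(C1 + b^2)
 h(b) = sqrt(C1 + b^2)


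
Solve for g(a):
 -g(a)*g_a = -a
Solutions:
 g(a) = -sqrt(C1 + a^2)
 g(a) = sqrt(C1 + a^2)


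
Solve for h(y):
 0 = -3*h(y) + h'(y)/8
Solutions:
 h(y) = C1*exp(24*y)


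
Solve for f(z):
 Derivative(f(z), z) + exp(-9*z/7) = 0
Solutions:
 f(z) = C1 + 7*exp(-9*z/7)/9


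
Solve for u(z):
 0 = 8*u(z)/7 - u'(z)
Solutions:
 u(z) = C1*exp(8*z/7)


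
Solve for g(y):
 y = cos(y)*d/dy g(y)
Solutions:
 g(y) = C1 + Integral(y/cos(y), y)


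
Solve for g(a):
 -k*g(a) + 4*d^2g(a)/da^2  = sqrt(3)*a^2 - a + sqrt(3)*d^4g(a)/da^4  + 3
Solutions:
 g(a) = C1*exp(-3^(3/4)*a*sqrt(2 - sqrt(-sqrt(3)*k + 4))/3) + C2*exp(3^(3/4)*a*sqrt(2 - sqrt(-sqrt(3)*k + 4))/3) + C3*exp(-3^(3/4)*a*sqrt(sqrt(-sqrt(3)*k + 4) + 2)/3) + C4*exp(3^(3/4)*a*sqrt(sqrt(-sqrt(3)*k + 4) + 2)/3) - sqrt(3)*a^2/k + a/k - 3/k - 8*sqrt(3)/k^2


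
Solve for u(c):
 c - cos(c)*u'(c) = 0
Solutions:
 u(c) = C1 + Integral(c/cos(c), c)


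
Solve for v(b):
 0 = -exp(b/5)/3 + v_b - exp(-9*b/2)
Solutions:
 v(b) = C1 + 5*exp(b/5)/3 - 2*exp(-9*b/2)/9


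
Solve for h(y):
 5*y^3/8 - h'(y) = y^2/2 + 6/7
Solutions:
 h(y) = C1 + 5*y^4/32 - y^3/6 - 6*y/7


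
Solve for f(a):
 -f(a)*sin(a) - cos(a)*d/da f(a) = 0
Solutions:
 f(a) = C1*cos(a)


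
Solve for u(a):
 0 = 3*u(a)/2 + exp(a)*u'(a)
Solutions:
 u(a) = C1*exp(3*exp(-a)/2)


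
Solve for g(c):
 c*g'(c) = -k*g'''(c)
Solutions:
 g(c) = C1 + Integral(C2*airyai(c*(-1/k)^(1/3)) + C3*airybi(c*(-1/k)^(1/3)), c)


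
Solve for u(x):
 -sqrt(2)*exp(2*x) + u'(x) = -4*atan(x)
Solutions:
 u(x) = C1 - 4*x*atan(x) + sqrt(2)*exp(2*x)/2 + 2*log(x^2 + 1)


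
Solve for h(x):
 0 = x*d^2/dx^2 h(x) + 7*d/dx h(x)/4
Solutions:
 h(x) = C1 + C2/x^(3/4)


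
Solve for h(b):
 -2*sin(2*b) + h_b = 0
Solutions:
 h(b) = C1 - cos(2*b)


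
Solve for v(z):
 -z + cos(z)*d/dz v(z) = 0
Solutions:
 v(z) = C1 + Integral(z/cos(z), z)


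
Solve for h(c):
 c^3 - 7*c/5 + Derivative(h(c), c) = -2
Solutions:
 h(c) = C1 - c^4/4 + 7*c^2/10 - 2*c


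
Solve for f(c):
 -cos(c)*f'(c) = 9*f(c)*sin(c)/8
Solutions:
 f(c) = C1*cos(c)^(9/8)


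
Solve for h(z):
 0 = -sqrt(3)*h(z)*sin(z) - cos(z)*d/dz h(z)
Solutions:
 h(z) = C1*cos(z)^(sqrt(3))


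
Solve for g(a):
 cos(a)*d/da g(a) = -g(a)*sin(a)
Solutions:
 g(a) = C1*cos(a)


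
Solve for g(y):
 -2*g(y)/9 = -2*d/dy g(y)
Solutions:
 g(y) = C1*exp(y/9)


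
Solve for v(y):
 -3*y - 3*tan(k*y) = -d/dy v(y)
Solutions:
 v(y) = C1 + 3*y^2/2 + 3*Piecewise((-log(cos(k*y))/k, Ne(k, 0)), (0, True))


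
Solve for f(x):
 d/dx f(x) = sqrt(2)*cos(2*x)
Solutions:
 f(x) = C1 + sqrt(2)*sin(2*x)/2


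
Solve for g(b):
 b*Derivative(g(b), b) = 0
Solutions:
 g(b) = C1


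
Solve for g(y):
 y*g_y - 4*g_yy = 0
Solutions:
 g(y) = C1 + C2*erfi(sqrt(2)*y/4)


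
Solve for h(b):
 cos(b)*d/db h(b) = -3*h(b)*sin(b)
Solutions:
 h(b) = C1*cos(b)^3


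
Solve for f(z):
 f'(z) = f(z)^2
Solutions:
 f(z) = -1/(C1 + z)


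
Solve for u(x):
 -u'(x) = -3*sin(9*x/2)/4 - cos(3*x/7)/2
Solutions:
 u(x) = C1 + 7*sin(3*x/7)/6 - cos(9*x/2)/6


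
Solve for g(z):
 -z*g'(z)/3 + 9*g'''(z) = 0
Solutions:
 g(z) = C1 + Integral(C2*airyai(z/3) + C3*airybi(z/3), z)


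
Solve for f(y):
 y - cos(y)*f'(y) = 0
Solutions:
 f(y) = C1 + Integral(y/cos(y), y)


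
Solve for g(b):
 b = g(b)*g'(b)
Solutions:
 g(b) = -sqrt(C1 + b^2)
 g(b) = sqrt(C1 + b^2)


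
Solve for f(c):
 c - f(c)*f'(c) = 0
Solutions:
 f(c) = -sqrt(C1 + c^2)
 f(c) = sqrt(C1 + c^2)


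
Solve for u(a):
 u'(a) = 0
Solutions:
 u(a) = C1


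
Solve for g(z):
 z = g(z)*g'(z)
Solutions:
 g(z) = -sqrt(C1 + z^2)
 g(z) = sqrt(C1 + z^2)


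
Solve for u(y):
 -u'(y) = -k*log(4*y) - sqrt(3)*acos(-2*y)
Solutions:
 u(y) = C1 + k*y*(log(y) - 1) + 2*k*y*log(2) + sqrt(3)*(y*acos(-2*y) + sqrt(1 - 4*y^2)/2)


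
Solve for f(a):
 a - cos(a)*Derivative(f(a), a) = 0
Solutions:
 f(a) = C1 + Integral(a/cos(a), a)


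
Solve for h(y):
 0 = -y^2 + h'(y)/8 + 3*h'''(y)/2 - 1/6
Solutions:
 h(y) = C1 + C2*sin(sqrt(3)*y/6) + C3*cos(sqrt(3)*y/6) + 8*y^3/3 - 572*y/3


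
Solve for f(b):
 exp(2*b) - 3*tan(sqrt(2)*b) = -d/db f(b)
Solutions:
 f(b) = C1 - exp(2*b)/2 - 3*sqrt(2)*log(cos(sqrt(2)*b))/2


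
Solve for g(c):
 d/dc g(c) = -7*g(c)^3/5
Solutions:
 g(c) = -sqrt(10)*sqrt(-1/(C1 - 7*c))/2
 g(c) = sqrt(10)*sqrt(-1/(C1 - 7*c))/2


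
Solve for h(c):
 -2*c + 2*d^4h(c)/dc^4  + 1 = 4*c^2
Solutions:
 h(c) = C1 + C2*c + C3*c^2 + C4*c^3 + c^6/180 + c^5/120 - c^4/48


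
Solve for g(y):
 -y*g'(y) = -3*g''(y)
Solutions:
 g(y) = C1 + C2*erfi(sqrt(6)*y/6)


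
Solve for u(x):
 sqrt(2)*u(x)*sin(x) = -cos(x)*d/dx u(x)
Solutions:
 u(x) = C1*cos(x)^(sqrt(2))


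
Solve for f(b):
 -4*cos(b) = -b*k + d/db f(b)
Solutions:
 f(b) = C1 + b^2*k/2 - 4*sin(b)


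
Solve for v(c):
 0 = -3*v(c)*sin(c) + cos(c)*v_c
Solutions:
 v(c) = C1/cos(c)^3


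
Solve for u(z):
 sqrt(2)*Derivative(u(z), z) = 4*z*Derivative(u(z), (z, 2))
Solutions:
 u(z) = C1 + C2*z^(sqrt(2)/4 + 1)


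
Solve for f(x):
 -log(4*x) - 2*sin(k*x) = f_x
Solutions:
 f(x) = C1 - x*log(x) - 2*x*log(2) + x - 2*Piecewise((-cos(k*x)/k, Ne(k, 0)), (0, True))


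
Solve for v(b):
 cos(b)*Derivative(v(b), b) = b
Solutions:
 v(b) = C1 + Integral(b/cos(b), b)


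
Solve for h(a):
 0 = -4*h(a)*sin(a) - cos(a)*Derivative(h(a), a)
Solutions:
 h(a) = C1*cos(a)^4


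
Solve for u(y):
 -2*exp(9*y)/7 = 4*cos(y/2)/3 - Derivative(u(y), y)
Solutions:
 u(y) = C1 + 2*exp(9*y)/63 + 8*sin(y/2)/3


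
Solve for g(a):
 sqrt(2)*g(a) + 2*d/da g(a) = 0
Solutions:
 g(a) = C1*exp(-sqrt(2)*a/2)


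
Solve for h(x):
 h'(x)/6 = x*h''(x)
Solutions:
 h(x) = C1 + C2*x^(7/6)


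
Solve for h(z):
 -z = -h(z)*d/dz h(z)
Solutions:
 h(z) = -sqrt(C1 + z^2)
 h(z) = sqrt(C1 + z^2)


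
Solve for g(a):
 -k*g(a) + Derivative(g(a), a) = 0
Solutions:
 g(a) = C1*exp(a*k)


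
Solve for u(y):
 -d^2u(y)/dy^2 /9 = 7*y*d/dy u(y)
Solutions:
 u(y) = C1 + C2*erf(3*sqrt(14)*y/2)


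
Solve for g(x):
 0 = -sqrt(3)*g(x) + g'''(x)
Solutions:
 g(x) = C3*exp(3^(1/6)*x) + (C1*sin(3^(2/3)*x/2) + C2*cos(3^(2/3)*x/2))*exp(-3^(1/6)*x/2)


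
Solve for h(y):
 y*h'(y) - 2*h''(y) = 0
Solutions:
 h(y) = C1 + C2*erfi(y/2)


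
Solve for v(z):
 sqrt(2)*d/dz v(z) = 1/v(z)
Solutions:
 v(z) = -sqrt(C1 + sqrt(2)*z)
 v(z) = sqrt(C1 + sqrt(2)*z)


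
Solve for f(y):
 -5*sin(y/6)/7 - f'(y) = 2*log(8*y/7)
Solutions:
 f(y) = C1 - 2*y*log(y) - 6*y*log(2) + 2*y + 2*y*log(7) + 30*cos(y/6)/7


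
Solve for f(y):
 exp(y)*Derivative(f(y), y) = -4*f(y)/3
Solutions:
 f(y) = C1*exp(4*exp(-y)/3)


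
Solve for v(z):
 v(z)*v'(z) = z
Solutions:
 v(z) = -sqrt(C1 + z^2)
 v(z) = sqrt(C1 + z^2)


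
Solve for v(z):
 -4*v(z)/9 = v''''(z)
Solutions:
 v(z) = (C1*sin(sqrt(3)*z/3) + C2*cos(sqrt(3)*z/3))*exp(-sqrt(3)*z/3) + (C3*sin(sqrt(3)*z/3) + C4*cos(sqrt(3)*z/3))*exp(sqrt(3)*z/3)


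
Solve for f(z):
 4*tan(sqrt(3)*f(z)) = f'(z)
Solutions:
 f(z) = sqrt(3)*(pi - asin(C1*exp(4*sqrt(3)*z)))/3
 f(z) = sqrt(3)*asin(C1*exp(4*sqrt(3)*z))/3


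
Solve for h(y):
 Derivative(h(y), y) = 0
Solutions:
 h(y) = C1


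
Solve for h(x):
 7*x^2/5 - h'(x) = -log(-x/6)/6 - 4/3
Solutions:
 h(x) = C1 + 7*x^3/15 + x*log(-x)/6 + x*(7 - log(6))/6


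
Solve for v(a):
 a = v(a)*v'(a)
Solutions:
 v(a) = -sqrt(C1 + a^2)
 v(a) = sqrt(C1 + a^2)


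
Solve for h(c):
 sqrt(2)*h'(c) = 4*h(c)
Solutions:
 h(c) = C1*exp(2*sqrt(2)*c)


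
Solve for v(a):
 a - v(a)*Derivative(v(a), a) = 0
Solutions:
 v(a) = -sqrt(C1 + a^2)
 v(a) = sqrt(C1 + a^2)


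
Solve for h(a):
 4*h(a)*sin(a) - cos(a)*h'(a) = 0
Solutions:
 h(a) = C1/cos(a)^4


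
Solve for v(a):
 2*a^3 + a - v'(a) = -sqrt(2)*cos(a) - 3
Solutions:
 v(a) = C1 + a^4/2 + a^2/2 + 3*a + sqrt(2)*sin(a)


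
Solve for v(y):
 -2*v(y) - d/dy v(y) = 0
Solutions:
 v(y) = C1*exp(-2*y)


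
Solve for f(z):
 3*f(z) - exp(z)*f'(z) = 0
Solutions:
 f(z) = C1*exp(-3*exp(-z))


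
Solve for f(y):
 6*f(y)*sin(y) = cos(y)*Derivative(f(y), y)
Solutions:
 f(y) = C1/cos(y)^6


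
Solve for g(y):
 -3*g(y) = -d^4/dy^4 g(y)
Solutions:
 g(y) = C1*exp(-3^(1/4)*y) + C2*exp(3^(1/4)*y) + C3*sin(3^(1/4)*y) + C4*cos(3^(1/4)*y)


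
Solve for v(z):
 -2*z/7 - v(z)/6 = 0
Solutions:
 v(z) = -12*z/7


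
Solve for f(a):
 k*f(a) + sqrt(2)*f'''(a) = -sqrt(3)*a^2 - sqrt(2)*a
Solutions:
 f(a) = C1*exp(2^(5/6)*a*(-k)^(1/3)/2) + C2*exp(2^(5/6)*a*(-k)^(1/3)*(-1 + sqrt(3)*I)/4) + C3*exp(-2^(5/6)*a*(-k)^(1/3)*(1 + sqrt(3)*I)/4) - sqrt(3)*a^2/k - sqrt(2)*a/k


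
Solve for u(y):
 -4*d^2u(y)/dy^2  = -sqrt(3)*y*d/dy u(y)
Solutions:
 u(y) = C1 + C2*erfi(sqrt(2)*3^(1/4)*y/4)


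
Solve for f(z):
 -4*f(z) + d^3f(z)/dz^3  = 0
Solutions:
 f(z) = C3*exp(2^(2/3)*z) + (C1*sin(2^(2/3)*sqrt(3)*z/2) + C2*cos(2^(2/3)*sqrt(3)*z/2))*exp(-2^(2/3)*z/2)


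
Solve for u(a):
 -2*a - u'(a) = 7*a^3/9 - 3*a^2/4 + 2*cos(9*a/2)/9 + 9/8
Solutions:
 u(a) = C1 - 7*a^4/36 + a^3/4 - a^2 - 9*a/8 - 4*sin(9*a/2)/81


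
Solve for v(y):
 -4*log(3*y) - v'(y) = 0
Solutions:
 v(y) = C1 - 4*y*log(y) - y*log(81) + 4*y


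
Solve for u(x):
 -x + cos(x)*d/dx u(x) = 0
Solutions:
 u(x) = C1 + Integral(x/cos(x), x)


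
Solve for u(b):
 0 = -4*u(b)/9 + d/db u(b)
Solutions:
 u(b) = C1*exp(4*b/9)


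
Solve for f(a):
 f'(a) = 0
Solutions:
 f(a) = C1


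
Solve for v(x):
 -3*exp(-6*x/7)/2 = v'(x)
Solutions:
 v(x) = C1 + 7*exp(-6*x/7)/4


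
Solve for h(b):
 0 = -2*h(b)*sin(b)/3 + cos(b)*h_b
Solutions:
 h(b) = C1/cos(b)^(2/3)


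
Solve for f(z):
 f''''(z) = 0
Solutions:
 f(z) = C1 + C2*z + C3*z^2 + C4*z^3


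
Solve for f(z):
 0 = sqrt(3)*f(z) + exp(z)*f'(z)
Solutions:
 f(z) = C1*exp(sqrt(3)*exp(-z))


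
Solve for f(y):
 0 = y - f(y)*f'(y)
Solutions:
 f(y) = -sqrt(C1 + y^2)
 f(y) = sqrt(C1 + y^2)


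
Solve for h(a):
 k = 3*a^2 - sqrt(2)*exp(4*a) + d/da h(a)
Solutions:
 h(a) = C1 - a^3 + a*k + sqrt(2)*exp(4*a)/4


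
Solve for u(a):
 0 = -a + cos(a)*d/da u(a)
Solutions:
 u(a) = C1 + Integral(a/cos(a), a)


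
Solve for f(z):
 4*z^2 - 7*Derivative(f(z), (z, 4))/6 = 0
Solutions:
 f(z) = C1 + C2*z + C3*z^2 + C4*z^3 + z^6/105


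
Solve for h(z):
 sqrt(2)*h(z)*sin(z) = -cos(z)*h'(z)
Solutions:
 h(z) = C1*cos(z)^(sqrt(2))


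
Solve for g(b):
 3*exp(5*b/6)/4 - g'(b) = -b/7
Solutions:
 g(b) = C1 + b^2/14 + 9*exp(5*b/6)/10


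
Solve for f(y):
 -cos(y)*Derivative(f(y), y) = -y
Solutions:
 f(y) = C1 + Integral(y/cos(y), y)


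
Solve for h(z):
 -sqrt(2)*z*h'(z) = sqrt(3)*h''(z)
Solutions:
 h(z) = C1 + C2*erf(6^(3/4)*z/6)


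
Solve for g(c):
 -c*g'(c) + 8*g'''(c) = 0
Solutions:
 g(c) = C1 + Integral(C2*airyai(c/2) + C3*airybi(c/2), c)


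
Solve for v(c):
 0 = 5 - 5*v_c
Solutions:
 v(c) = C1 + c


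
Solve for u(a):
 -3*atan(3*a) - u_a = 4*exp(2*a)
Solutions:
 u(a) = C1 - 3*a*atan(3*a) - 2*exp(2*a) + log(9*a^2 + 1)/2


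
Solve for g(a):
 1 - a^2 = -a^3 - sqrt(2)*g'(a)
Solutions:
 g(a) = C1 - sqrt(2)*a^4/8 + sqrt(2)*a^3/6 - sqrt(2)*a/2


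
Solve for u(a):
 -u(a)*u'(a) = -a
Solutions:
 u(a) = -sqrt(C1 + a^2)
 u(a) = sqrt(C1 + a^2)


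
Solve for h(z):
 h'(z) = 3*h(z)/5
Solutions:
 h(z) = C1*exp(3*z/5)


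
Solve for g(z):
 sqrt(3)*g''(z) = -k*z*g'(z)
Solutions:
 g(z) = Piecewise((-sqrt(2)*3^(1/4)*sqrt(pi)*C1*erf(sqrt(2)*3^(3/4)*sqrt(k)*z/6)/(2*sqrt(k)) - C2, (k > 0) | (k < 0)), (-C1*z - C2, True))


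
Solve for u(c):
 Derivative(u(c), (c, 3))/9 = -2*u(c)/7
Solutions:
 u(c) = C3*exp(c*(-18^(1/3)*7^(2/3) + 3*2^(1/3)*21^(2/3))/28)*sin(3*2^(1/3)*3^(1/6)*7^(2/3)*c/14) + C4*exp(c*(-18^(1/3)*7^(2/3) + 3*2^(1/3)*21^(2/3))/28)*cos(3*2^(1/3)*3^(1/6)*7^(2/3)*c/14) + C5*exp(-c*(18^(1/3)*7^(2/3) + 3*2^(1/3)*21^(2/3))/28) + (C1*sin(3*2^(1/3)*3^(1/6)*7^(2/3)*c/14) + C2*cos(3*2^(1/3)*3^(1/6)*7^(2/3)*c/14))*exp(18^(1/3)*7^(2/3)*c/14)


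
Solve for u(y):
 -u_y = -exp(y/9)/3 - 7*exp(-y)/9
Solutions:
 u(y) = C1 + 3*exp(y/9) - 7*exp(-y)/9


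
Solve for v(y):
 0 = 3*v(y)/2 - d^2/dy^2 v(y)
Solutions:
 v(y) = C1*exp(-sqrt(6)*y/2) + C2*exp(sqrt(6)*y/2)


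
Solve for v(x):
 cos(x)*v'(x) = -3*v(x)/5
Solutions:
 v(x) = C1*(sin(x) - 1)^(3/10)/(sin(x) + 1)^(3/10)


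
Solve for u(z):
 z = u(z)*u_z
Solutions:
 u(z) = -sqrt(C1 + z^2)
 u(z) = sqrt(C1 + z^2)


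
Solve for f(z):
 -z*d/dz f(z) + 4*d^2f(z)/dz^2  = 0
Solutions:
 f(z) = C1 + C2*erfi(sqrt(2)*z/4)


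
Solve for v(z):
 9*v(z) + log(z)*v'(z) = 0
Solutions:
 v(z) = C1*exp(-9*li(z))


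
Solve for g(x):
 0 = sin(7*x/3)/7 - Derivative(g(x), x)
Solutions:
 g(x) = C1 - 3*cos(7*x/3)/49


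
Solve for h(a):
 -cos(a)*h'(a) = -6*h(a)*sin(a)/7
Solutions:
 h(a) = C1/cos(a)^(6/7)


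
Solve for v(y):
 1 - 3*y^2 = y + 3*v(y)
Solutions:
 v(y) = -y^2 - y/3 + 1/3


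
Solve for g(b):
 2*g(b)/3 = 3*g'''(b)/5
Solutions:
 g(b) = C3*exp(30^(1/3)*b/3) + (C1*sin(10^(1/3)*3^(5/6)*b/6) + C2*cos(10^(1/3)*3^(5/6)*b/6))*exp(-30^(1/3)*b/6)


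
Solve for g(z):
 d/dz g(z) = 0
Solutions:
 g(z) = C1


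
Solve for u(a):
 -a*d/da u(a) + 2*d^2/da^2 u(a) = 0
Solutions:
 u(a) = C1 + C2*erfi(a/2)


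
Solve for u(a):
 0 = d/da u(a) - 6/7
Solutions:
 u(a) = C1 + 6*a/7


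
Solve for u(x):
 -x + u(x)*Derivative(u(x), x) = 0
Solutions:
 u(x) = -sqrt(C1 + x^2)
 u(x) = sqrt(C1 + x^2)


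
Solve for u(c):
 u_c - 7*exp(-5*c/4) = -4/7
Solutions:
 u(c) = C1 - 4*c/7 - 28*exp(-5*c/4)/5


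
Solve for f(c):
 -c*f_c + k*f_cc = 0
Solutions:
 f(c) = C1 + C2*erf(sqrt(2)*c*sqrt(-1/k)/2)/sqrt(-1/k)


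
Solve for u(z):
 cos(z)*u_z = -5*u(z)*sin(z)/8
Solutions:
 u(z) = C1*cos(z)^(5/8)


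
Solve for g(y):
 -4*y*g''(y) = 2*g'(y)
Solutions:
 g(y) = C1 + C2*sqrt(y)


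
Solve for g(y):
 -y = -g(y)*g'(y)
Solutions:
 g(y) = -sqrt(C1 + y^2)
 g(y) = sqrt(C1 + y^2)


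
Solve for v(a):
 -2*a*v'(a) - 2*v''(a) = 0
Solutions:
 v(a) = C1 + C2*erf(sqrt(2)*a/2)


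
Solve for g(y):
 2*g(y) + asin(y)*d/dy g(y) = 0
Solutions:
 g(y) = C1*exp(-2*Integral(1/asin(y), y))


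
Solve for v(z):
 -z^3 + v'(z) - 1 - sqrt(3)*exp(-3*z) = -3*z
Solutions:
 v(z) = C1 + z^4/4 - 3*z^2/2 + z - sqrt(3)*exp(-3*z)/3


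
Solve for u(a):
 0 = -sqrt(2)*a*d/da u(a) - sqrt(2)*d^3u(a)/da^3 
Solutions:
 u(a) = C1 + Integral(C2*airyai(-a) + C3*airybi(-a), a)


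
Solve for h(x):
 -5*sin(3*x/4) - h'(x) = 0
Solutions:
 h(x) = C1 + 20*cos(3*x/4)/3


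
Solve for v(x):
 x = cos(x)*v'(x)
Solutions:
 v(x) = C1 + Integral(x/cos(x), x)


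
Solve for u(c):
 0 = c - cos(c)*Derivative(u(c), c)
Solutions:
 u(c) = C1 + Integral(c/cos(c), c)


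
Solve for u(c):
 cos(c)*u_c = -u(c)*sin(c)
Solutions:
 u(c) = C1*cos(c)


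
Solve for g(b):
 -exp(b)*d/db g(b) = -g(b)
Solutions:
 g(b) = C1*exp(-exp(-b))


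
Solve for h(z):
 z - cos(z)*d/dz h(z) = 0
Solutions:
 h(z) = C1 + Integral(z/cos(z), z)


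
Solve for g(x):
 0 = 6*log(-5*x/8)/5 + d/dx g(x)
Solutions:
 g(x) = C1 - 6*x*log(-x)/5 + 6*x*(-log(5) + 1 + 3*log(2))/5


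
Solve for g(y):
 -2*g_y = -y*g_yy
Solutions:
 g(y) = C1 + C2*y^3


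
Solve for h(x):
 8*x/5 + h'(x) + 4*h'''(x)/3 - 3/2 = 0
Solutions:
 h(x) = C1 + C2*sin(sqrt(3)*x/2) + C3*cos(sqrt(3)*x/2) - 4*x^2/5 + 3*x/2


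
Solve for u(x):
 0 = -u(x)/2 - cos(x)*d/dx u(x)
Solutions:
 u(x) = C1*(sin(x) - 1)^(1/4)/(sin(x) + 1)^(1/4)


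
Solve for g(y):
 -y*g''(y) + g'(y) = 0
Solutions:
 g(y) = C1 + C2*y^2


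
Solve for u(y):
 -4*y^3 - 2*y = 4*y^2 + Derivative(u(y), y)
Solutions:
 u(y) = C1 - y^4 - 4*y^3/3 - y^2


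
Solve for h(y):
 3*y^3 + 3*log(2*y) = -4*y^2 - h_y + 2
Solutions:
 h(y) = C1 - 3*y^4/4 - 4*y^3/3 - 3*y*log(y) - 3*y*log(2) + 5*y


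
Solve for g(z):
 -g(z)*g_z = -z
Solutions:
 g(z) = -sqrt(C1 + z^2)
 g(z) = sqrt(C1 + z^2)


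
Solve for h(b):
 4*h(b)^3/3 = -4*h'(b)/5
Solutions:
 h(b) = -sqrt(6)*sqrt(-1/(C1 - 5*b))/2
 h(b) = sqrt(6)*sqrt(-1/(C1 - 5*b))/2


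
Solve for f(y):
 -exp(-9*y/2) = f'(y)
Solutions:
 f(y) = C1 + 2*exp(-9*y/2)/9


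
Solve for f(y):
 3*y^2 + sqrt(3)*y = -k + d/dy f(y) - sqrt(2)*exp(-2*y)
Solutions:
 f(y) = C1 + k*y + y^3 + sqrt(3)*y^2/2 - sqrt(2)*exp(-2*y)/2


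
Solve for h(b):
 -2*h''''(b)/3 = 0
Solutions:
 h(b) = C1 + C2*b + C3*b^2 + C4*b^3


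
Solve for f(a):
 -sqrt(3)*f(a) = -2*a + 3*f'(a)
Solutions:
 f(a) = C1*exp(-sqrt(3)*a/3) + 2*sqrt(3)*a/3 - 2


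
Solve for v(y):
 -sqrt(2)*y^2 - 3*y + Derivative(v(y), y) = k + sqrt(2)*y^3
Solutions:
 v(y) = C1 + k*y + sqrt(2)*y^4/4 + sqrt(2)*y^3/3 + 3*y^2/2


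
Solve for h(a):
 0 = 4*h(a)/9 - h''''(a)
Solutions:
 h(a) = C1*exp(-sqrt(6)*a/3) + C2*exp(sqrt(6)*a/3) + C3*sin(sqrt(6)*a/3) + C4*cos(sqrt(6)*a/3)


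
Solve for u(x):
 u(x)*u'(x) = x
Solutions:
 u(x) = -sqrt(C1 + x^2)
 u(x) = sqrt(C1 + x^2)


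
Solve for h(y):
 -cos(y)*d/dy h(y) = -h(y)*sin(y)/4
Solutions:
 h(y) = C1/cos(y)^(1/4)


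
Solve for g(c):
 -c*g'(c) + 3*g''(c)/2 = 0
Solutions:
 g(c) = C1 + C2*erfi(sqrt(3)*c/3)


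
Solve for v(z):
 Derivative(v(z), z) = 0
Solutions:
 v(z) = C1


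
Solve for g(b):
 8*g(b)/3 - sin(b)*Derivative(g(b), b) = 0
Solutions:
 g(b) = C1*(cos(b) - 1)^(4/3)/(cos(b) + 1)^(4/3)


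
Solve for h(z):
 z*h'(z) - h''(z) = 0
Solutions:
 h(z) = C1 + C2*erfi(sqrt(2)*z/2)


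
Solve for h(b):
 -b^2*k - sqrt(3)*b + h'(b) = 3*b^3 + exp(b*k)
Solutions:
 h(b) = C1 + 3*b^4/4 + b^3*k/3 + sqrt(3)*b^2/2 + exp(b*k)/k


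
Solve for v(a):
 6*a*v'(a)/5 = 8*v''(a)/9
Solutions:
 v(a) = C1 + C2*erfi(3*sqrt(30)*a/20)


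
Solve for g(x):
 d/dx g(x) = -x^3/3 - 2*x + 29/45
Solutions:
 g(x) = C1 - x^4/12 - x^2 + 29*x/45


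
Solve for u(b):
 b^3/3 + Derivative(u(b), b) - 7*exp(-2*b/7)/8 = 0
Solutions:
 u(b) = C1 - b^4/12 - 49*exp(-2*b/7)/16


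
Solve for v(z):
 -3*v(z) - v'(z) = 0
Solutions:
 v(z) = C1*exp(-3*z)


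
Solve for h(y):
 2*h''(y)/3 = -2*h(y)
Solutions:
 h(y) = C1*sin(sqrt(3)*y) + C2*cos(sqrt(3)*y)


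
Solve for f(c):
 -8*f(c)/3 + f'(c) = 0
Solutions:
 f(c) = C1*exp(8*c/3)


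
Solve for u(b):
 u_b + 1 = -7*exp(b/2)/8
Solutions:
 u(b) = C1 - b - 7*exp(b/2)/4


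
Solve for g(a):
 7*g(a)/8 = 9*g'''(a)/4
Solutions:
 g(a) = C3*exp(84^(1/3)*a/6) + (C1*sin(28^(1/3)*3^(5/6)*a/12) + C2*cos(28^(1/3)*3^(5/6)*a/12))*exp(-84^(1/3)*a/12)


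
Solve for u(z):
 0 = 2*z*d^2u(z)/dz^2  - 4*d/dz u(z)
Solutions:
 u(z) = C1 + C2*z^3


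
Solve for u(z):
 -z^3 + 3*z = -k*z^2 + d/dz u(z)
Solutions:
 u(z) = C1 + k*z^3/3 - z^4/4 + 3*z^2/2


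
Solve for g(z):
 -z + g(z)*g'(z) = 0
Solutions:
 g(z) = -sqrt(C1 + z^2)
 g(z) = sqrt(C1 + z^2)


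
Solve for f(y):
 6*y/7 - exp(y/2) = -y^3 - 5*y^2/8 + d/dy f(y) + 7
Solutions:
 f(y) = C1 + y^4/4 + 5*y^3/24 + 3*y^2/7 - 7*y - 2*exp(y/2)


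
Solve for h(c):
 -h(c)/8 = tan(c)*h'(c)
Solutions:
 h(c) = C1/sin(c)^(1/8)


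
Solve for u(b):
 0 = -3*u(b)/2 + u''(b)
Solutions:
 u(b) = C1*exp(-sqrt(6)*b/2) + C2*exp(sqrt(6)*b/2)


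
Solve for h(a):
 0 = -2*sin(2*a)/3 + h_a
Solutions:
 h(a) = C1 - cos(2*a)/3


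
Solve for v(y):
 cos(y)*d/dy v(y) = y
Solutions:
 v(y) = C1 + Integral(y/cos(y), y)


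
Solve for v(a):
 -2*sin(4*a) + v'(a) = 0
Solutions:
 v(a) = C1 - cos(4*a)/2


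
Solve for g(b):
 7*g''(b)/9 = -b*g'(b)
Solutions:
 g(b) = C1 + C2*erf(3*sqrt(14)*b/14)


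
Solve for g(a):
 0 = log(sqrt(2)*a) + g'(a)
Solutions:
 g(a) = C1 - a*log(a) - a*log(2)/2 + a


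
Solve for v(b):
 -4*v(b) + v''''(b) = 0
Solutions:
 v(b) = C1*exp(-sqrt(2)*b) + C2*exp(sqrt(2)*b) + C3*sin(sqrt(2)*b) + C4*cos(sqrt(2)*b)


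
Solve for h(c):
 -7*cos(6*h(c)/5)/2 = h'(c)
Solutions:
 7*c/2 - 5*log(sin(6*h(c)/5) - 1)/12 + 5*log(sin(6*h(c)/5) + 1)/12 = C1


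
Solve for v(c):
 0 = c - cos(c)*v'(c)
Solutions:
 v(c) = C1 + Integral(c/cos(c), c)


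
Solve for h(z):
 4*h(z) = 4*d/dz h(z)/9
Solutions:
 h(z) = C1*exp(9*z)


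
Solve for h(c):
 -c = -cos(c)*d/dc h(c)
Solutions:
 h(c) = C1 + Integral(c/cos(c), c)


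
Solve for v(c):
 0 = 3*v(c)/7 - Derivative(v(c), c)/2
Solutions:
 v(c) = C1*exp(6*c/7)


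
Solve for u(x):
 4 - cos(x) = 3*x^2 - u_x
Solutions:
 u(x) = C1 + x^3 - 4*x + sin(x)


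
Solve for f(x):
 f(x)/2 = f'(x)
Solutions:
 f(x) = C1*exp(x/2)


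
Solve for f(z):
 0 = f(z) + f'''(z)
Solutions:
 f(z) = C3*exp(-z) + (C1*sin(sqrt(3)*z/2) + C2*cos(sqrt(3)*z/2))*exp(z/2)


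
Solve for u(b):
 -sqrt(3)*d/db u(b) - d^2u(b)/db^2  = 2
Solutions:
 u(b) = C1 + C2*exp(-sqrt(3)*b) - 2*sqrt(3)*b/3


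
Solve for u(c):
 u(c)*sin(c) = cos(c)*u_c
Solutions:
 u(c) = C1/cos(c)


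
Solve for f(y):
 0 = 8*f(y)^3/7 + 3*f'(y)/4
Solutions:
 f(y) = -sqrt(42)*sqrt(-1/(C1 - 32*y))/2
 f(y) = sqrt(42)*sqrt(-1/(C1 - 32*y))/2


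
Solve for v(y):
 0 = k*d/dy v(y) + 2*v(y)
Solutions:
 v(y) = C1*exp(-2*y/k)


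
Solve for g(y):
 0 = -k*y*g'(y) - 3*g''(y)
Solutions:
 g(y) = Piecewise((-sqrt(6)*sqrt(pi)*C1*erf(sqrt(6)*sqrt(k)*y/6)/(2*sqrt(k)) - C2, (k > 0) | (k < 0)), (-C1*y - C2, True))


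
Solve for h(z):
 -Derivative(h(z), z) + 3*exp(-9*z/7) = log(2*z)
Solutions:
 h(z) = C1 - z*log(z) + z*(1 - log(2)) - 7*exp(-9*z/7)/3


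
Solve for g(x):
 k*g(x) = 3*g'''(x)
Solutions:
 g(x) = C1*exp(3^(2/3)*k^(1/3)*x/3) + C2*exp(k^(1/3)*x*(-3^(2/3) + 3*3^(1/6)*I)/6) + C3*exp(-k^(1/3)*x*(3^(2/3) + 3*3^(1/6)*I)/6)


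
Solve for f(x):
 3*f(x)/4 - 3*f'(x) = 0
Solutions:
 f(x) = C1*exp(x/4)


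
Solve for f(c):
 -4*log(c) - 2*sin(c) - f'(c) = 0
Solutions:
 f(c) = C1 - 4*c*log(c) + 4*c + 2*cos(c)


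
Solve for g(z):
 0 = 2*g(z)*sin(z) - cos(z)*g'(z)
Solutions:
 g(z) = C1/cos(z)^2


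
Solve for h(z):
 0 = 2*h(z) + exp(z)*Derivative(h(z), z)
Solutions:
 h(z) = C1*exp(2*exp(-z))


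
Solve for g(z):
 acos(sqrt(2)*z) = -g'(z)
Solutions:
 g(z) = C1 - z*acos(sqrt(2)*z) + sqrt(2)*sqrt(1 - 2*z^2)/2


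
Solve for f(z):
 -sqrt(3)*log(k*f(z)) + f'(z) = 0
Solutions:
 li(k*f(z))/k = C1 + sqrt(3)*z


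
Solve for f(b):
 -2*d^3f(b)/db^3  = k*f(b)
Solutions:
 f(b) = C1*exp(2^(2/3)*b*(-k)^(1/3)/2) + C2*exp(2^(2/3)*b*(-k)^(1/3)*(-1 + sqrt(3)*I)/4) + C3*exp(-2^(2/3)*b*(-k)^(1/3)*(1 + sqrt(3)*I)/4)


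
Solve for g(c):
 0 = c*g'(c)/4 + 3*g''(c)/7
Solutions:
 g(c) = C1 + C2*erf(sqrt(42)*c/12)


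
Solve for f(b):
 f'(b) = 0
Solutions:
 f(b) = C1


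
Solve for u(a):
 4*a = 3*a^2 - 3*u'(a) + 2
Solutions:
 u(a) = C1 + a^3/3 - 2*a^2/3 + 2*a/3


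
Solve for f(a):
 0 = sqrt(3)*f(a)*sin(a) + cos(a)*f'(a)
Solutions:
 f(a) = C1*cos(a)^(sqrt(3))


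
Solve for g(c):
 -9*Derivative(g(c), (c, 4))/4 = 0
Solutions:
 g(c) = C1 + C2*c + C3*c^2 + C4*c^3


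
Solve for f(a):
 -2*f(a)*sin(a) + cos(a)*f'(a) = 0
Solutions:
 f(a) = C1/cos(a)^2


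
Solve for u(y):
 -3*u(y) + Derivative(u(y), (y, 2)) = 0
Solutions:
 u(y) = C1*exp(-sqrt(3)*y) + C2*exp(sqrt(3)*y)


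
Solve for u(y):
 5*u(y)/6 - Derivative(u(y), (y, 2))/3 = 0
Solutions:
 u(y) = C1*exp(-sqrt(10)*y/2) + C2*exp(sqrt(10)*y/2)


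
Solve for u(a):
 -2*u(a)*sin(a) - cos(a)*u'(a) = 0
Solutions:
 u(a) = C1*cos(a)^2


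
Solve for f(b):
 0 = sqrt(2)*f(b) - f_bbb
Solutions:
 f(b) = C3*exp(2^(1/6)*b) + (C1*sin(2^(1/6)*sqrt(3)*b/2) + C2*cos(2^(1/6)*sqrt(3)*b/2))*exp(-2^(1/6)*b/2)


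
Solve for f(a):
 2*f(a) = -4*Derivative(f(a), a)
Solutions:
 f(a) = C1*exp(-a/2)


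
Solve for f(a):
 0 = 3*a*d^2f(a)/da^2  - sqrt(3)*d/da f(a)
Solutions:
 f(a) = C1 + C2*a^(sqrt(3)/3 + 1)


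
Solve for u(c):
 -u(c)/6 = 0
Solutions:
 u(c) = 0


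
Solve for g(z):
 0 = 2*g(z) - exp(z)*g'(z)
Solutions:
 g(z) = C1*exp(-2*exp(-z))


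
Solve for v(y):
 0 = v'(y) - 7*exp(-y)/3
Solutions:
 v(y) = C1 - 7*exp(-y)/3


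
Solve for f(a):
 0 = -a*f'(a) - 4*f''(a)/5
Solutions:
 f(a) = C1 + C2*erf(sqrt(10)*a/4)


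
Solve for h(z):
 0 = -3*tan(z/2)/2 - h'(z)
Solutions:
 h(z) = C1 + 3*log(cos(z/2))


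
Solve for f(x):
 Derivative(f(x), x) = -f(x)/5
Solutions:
 f(x) = C1*exp(-x/5)


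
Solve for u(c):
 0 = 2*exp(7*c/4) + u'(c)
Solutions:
 u(c) = C1 - 8*exp(7*c/4)/7


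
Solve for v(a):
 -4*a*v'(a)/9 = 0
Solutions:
 v(a) = C1


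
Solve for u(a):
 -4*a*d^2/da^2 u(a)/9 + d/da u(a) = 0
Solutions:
 u(a) = C1 + C2*a^(13/4)


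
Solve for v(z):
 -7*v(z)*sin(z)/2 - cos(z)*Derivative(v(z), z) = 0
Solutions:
 v(z) = C1*cos(z)^(7/2)


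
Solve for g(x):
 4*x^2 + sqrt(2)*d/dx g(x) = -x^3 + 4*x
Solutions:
 g(x) = C1 - sqrt(2)*x^4/8 - 2*sqrt(2)*x^3/3 + sqrt(2)*x^2


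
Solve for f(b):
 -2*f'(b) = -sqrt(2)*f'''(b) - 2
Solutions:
 f(b) = C1 + C2*exp(-2^(1/4)*b) + C3*exp(2^(1/4)*b) + b


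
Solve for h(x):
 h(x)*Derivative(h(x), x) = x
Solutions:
 h(x) = -sqrt(C1 + x^2)
 h(x) = sqrt(C1 + x^2)


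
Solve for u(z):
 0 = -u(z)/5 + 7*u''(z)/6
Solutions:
 u(z) = C1*exp(-sqrt(210)*z/35) + C2*exp(sqrt(210)*z/35)


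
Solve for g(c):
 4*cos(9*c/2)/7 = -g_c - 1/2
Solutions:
 g(c) = C1 - c/2 - 8*sin(9*c/2)/63


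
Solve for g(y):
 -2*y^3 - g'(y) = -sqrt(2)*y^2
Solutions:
 g(y) = C1 - y^4/2 + sqrt(2)*y^3/3


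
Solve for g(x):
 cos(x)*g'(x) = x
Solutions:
 g(x) = C1 + Integral(x/cos(x), x)


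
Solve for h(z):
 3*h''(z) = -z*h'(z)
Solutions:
 h(z) = C1 + C2*erf(sqrt(6)*z/6)


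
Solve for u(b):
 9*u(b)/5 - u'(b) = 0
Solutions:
 u(b) = C1*exp(9*b/5)


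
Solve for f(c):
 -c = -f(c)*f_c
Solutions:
 f(c) = -sqrt(C1 + c^2)
 f(c) = sqrt(C1 + c^2)


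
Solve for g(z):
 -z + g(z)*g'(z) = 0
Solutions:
 g(z) = -sqrt(C1 + z^2)
 g(z) = sqrt(C1 + z^2)


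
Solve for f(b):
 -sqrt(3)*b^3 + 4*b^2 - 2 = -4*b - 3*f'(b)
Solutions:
 f(b) = C1 + sqrt(3)*b^4/12 - 4*b^3/9 - 2*b^2/3 + 2*b/3


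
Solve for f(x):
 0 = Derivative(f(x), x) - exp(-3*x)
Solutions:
 f(x) = C1 - exp(-3*x)/3


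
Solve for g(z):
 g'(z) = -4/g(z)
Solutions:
 g(z) = -sqrt(C1 - 8*z)
 g(z) = sqrt(C1 - 8*z)


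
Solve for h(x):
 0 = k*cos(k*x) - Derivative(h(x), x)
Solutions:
 h(x) = C1 + sin(k*x)


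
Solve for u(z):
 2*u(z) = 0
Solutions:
 u(z) = 0


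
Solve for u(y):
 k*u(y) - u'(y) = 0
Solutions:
 u(y) = C1*exp(k*y)


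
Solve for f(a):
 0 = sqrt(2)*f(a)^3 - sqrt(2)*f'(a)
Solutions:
 f(a) = -sqrt(2)*sqrt(-1/(C1 + a))/2
 f(a) = sqrt(2)*sqrt(-1/(C1 + a))/2


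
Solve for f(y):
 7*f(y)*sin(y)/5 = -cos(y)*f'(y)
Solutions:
 f(y) = C1*cos(y)^(7/5)


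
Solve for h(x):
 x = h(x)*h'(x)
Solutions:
 h(x) = -sqrt(C1 + x^2)
 h(x) = sqrt(C1 + x^2)


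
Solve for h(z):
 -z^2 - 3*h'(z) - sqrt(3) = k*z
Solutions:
 h(z) = C1 - k*z^2/6 - z^3/9 - sqrt(3)*z/3


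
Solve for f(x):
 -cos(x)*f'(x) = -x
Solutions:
 f(x) = C1 + Integral(x/cos(x), x)


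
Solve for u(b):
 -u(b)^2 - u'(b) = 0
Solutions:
 u(b) = 1/(C1 + b)
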